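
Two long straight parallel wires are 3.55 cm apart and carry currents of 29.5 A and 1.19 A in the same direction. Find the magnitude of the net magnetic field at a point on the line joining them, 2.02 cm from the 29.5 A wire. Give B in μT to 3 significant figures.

B ≈ 277 μT

Each long wire gives B = μ₀I/(2πd). Distances are d₁ = 0.0202 m and d₂ = 0.0153 m.
B₁ = 2.92×10⁻⁴ T, B₂ = 1.56×10⁻⁵ T.
Between parallel currents the two contributions point in opposite directions, so they subtract. B = |B₁ − B₂| = |2.92×10⁻⁴ − 1.56×10⁻⁵| = 2.77×10⁻⁴ T.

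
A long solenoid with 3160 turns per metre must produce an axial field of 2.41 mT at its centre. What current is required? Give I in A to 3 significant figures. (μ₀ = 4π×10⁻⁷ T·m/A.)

Inside a long solenoid B = μ₀nI with n = 3160 m⁻¹, so I = B/(μ₀n).
I = 2.41×10⁻³ / (4π×10⁻⁷ × 3160) = 0.607 A.

I ≈ 0.607 A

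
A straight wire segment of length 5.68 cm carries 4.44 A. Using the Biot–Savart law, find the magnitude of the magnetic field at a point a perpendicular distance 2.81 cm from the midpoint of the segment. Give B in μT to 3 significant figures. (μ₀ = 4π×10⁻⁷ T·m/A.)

For a finite straight segment, B = (μ₀I/4πd)(sinθ₁ + sinθ₂), where θ₁, θ₂ are the angles from the perpendicular to each end.
The perpendicular from the point meets the wire at its midpoint, so each end is L/2 = 0.0284 m away along the wire.
sinθ₁ = 0.0284/√(0.0284²+0.0281²) = 0.7109; sinθ₂ = 0.0284/√(0.0284²+0.0281²) = 0.7109.
B = (4π×10⁻⁷ × 4.44) / (4π × 0.0281) × (0.7109 + 0.7109) = 2.25×10⁻⁵ T.

B ≈ 22.5 μT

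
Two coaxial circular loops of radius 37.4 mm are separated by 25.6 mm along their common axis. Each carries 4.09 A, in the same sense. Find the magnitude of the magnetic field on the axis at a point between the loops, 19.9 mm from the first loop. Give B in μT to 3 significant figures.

B ≈ 114 μT

Each loop contributes B = μ₀IR²/[2(R²+z²)^(3/2)] on the axis, with z measured from that loop.
Loop 1 (z = 0.0199 m): B₁ = 4.73×10⁻⁵ T. Loop 2 (z = 0.0057 m): B₂ = 6.64×10⁻⁵ T.
The fields add: B = B₁ + B₂ = 1.14×10⁻⁴ T.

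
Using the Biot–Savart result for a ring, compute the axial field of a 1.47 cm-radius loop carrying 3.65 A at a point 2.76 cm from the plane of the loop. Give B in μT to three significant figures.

On the axis of a circular loop, B = μ₀IR² / [2(R²+z²)^(3/2)].
R² + z² = (0.0147)² + (0.0276)² = 0.0009778 m², and (R²+z²)^(3/2) = 3.06×10⁻⁵ m³.
B = (4π×10⁻⁷ × 3.65 × 0.0002161) / (2 × 3.06×10⁻⁵) = 1.62×10⁻⁵ T.

B ≈ 16.2 μT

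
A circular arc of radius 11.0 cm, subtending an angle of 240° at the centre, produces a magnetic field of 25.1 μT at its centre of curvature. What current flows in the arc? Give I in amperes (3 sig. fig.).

For a circular arc, B = μ₀Iφ/(4πR) with φ in radians; here φ = 4.189 rad.
So I = 4πRB/(μ₀φ) = 4π × 0.11 × 2.51×10⁻⁵ / (4π×10⁻⁷ × 4.189) = 6.59 A.

I ≈ 6.59 A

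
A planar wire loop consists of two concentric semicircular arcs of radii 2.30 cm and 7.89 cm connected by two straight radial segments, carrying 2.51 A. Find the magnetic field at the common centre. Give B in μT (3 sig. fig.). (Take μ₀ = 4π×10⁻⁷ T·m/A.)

B ≈ 24.3 μT

The radial connectors point toward the centre, so dl × r̂ = 0 and they contribute nothing.
Each semicircle gives μ₀I/(4R): inner arc 3.43×10⁻⁵ T, outer arc 9.99×10⁻⁶ T.
The two arcs carry current in opposite angular senses, so their fields oppose: B = |3.43×10⁻⁵ − 9.99×10⁻⁶| = 2.43×10⁻⁵ T.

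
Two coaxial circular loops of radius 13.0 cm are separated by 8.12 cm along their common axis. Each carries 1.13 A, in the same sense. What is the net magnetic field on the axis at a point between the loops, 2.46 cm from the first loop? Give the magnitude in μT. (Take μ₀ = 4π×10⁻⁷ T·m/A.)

Each loop contributes B = μ₀IR²/[2(R²+z²)^(3/2)] on the axis, with z measured from that loop.
Loop 1 (z = 0.0246 m): B₁ = 5.18×10⁻⁶ T. Loop 2 (z = 0.0566 m): B₂ = 4.21×10⁻⁶ T.
The fields add: B = B₁ + B₂ = 9.39×10⁻⁶ T.

B ≈ 9.39 μT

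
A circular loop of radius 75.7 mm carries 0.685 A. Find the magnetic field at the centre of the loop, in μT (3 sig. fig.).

B ≈ 5.69 μT

At the centre of a circular loop the Biot–Savart law gives B = μ₀I/(2R).
B = (4π×10⁻⁷ × 0.685) / (2 × 0.0757) = 5.69×10⁻⁶ T.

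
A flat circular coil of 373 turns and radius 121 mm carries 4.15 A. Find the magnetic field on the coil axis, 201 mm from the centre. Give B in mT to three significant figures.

For an N-turn flat coil, B = Nμ₀IR²/[2(R²+z²)^(3/2)] with R = 0.121 m, z = 0.201 m.
B = 373 × 2.96×10⁻⁶ T = 1.10×10⁻³ T.

B ≈ 1.10 mT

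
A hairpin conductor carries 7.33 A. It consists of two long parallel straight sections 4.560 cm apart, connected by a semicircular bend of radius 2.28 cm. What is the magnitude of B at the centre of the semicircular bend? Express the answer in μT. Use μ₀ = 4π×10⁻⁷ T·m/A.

The semicircular arc contributes B_arc = μ₀I·π/(4πR) = μ₀I/(4R) = 1.01×10⁻⁴ T.
Each semi-infinite lead is at perpendicular distance R = 0.0228 m from the centre, with the perpendicular foot at its near end, so it contributes μ₀I/(4πR); both point the same way, together 6.43×10⁻⁵ T.
Arc and leads all point the same direction: B = 1.01×10⁻⁴ + 6.43×10⁻⁵ = 1.65×10⁻⁴ T.

B ≈ 165 μT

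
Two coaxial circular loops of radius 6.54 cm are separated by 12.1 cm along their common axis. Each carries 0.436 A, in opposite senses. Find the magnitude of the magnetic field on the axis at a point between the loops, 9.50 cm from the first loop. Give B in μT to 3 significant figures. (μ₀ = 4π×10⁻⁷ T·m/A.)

B ≈ 2.60 μT

Each loop contributes B = μ₀IR²/[2(R²+z²)^(3/2)] on the axis, with z measured from that loop.
Loop 1 (z = 0.095 m): B₁ = 7.64×10⁻⁷ T. Loop 2 (z = 0.026 m): B₂ = 3.36×10⁻⁶ T.
The fields oppose: B = |B₁ − B₂| = 2.60×10⁻⁶ T.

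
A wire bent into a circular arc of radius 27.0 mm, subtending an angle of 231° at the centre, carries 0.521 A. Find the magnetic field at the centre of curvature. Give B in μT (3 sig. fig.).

B ≈ 7.78 μT

The Biot–Savart field of a circular arc at its centre is B = μ₀Iφ/(4πR), with φ = 4.032 rad.
B = (4π×10⁻⁷ × 0.521 × 4.032) / (4π × 0.027) = 7.78×10⁻⁶ T.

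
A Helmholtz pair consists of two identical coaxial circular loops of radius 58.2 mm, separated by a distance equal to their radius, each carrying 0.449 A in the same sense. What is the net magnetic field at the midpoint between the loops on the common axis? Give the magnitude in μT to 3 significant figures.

Each loop contributes B = μ₀IR²/[2(R²+z²)^(3/2)] on the axis, with z measured from that loop.
Loop 1 (z = 0.0291 m): B₁ = 3.47×10⁻⁶ T. Loop 2 (z = 0.0291 m): B₂ = 3.47×10⁻⁶ T.
The fields add: B = B₁ + B₂ = 6.94×10⁻⁶ T.

B ≈ 6.94 μT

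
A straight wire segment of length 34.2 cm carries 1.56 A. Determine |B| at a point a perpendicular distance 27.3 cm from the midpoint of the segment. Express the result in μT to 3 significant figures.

For a finite straight segment, B = (μ₀I/4πd)(sinθ₁ + sinθ₂), where θ₁, θ₂ are the angles from the perpendicular to each end.
The perpendicular from the point meets the wire at its midpoint, so each end is L/2 = 0.171 m away along the wire.
sinθ₁ = 0.171/√(0.171²+0.273²) = 0.5308; sinθ₂ = 0.171/√(0.171²+0.273²) = 0.5308.
B = (4π×10⁻⁷ × 1.56) / (4π × 0.273) × (0.5308 + 0.5308) = 6.07×10⁻⁷ T.

B ≈ 0.607 μT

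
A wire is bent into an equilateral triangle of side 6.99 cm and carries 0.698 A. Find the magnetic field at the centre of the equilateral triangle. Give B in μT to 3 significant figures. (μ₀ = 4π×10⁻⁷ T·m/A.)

B ≈ 18.0 μT

Each side is a finite straight segment at perpendicular distance d = a/(2 tan(π/3)) = 0.02018 m from the centre, with end-angles ±π/3.
One side contributes B₁ = (μ₀I/4πd)·2 sin(π/3) = 5.99×10⁻⁶ T.
All 3 sides add in the same direction: B = 3 × 5.99×10⁻⁶ = 1.80×10⁻⁵ T.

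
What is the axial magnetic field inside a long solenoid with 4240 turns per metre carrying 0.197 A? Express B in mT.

Inside a long solenoid, B = μ₀nI with n = 4240 turns/m.
B = 4π×10⁻⁷ × 4240 × 0.197 = 1.05×10⁻³ T.

B ≈ 1.05 mT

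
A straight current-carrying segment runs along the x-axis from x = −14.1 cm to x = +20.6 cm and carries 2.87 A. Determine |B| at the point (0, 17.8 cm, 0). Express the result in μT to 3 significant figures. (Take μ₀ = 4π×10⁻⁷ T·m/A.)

B ≈ 2.22 μT

For a finite straight segment, B = (μ₀I/4πd)(sinθ₁ + sinθ₂), where θ₁, θ₂ are the angles from the perpendicular to each end.
The perpendicular distance is d = 0.178 m; the end-offsets along the wire are a = 0.141 m and b = 0.206 m.
sinθ₁ = 0.141/√(0.141²+0.178²) = 0.6209; sinθ₂ = 0.206/√(0.206²+0.178²) = 0.7567.
B = (4π×10⁻⁷ × 2.87) / (4π × 0.178) × (0.6209 + 0.7567) = 2.22×10⁻⁶ T.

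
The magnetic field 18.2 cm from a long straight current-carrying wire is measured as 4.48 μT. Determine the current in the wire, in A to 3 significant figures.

For a long straight wire B = μ₀I/(2πd), so I = 2πdB/μ₀.
I = 2π × 0.182 × 4.48×10⁻⁶ / (4π×10⁻⁷) = 4.08 A.

I ≈ 4.08 A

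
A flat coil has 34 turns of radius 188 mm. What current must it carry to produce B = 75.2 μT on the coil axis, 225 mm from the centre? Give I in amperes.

I ≈ 2.51 A

For an N-turn coil, B = Nμ₀IR²/[2(R²+z²)^(3/2)] with R = 0.188 m, z = 0.225 m, so I = 2B(R²+z²)^(3/2)/(Nμ₀R²) = 2 × 7.52×10⁻⁵ × 2.52×10⁻² / (34 × 4π×10⁻⁷ × 0.03534) = 2.51 A.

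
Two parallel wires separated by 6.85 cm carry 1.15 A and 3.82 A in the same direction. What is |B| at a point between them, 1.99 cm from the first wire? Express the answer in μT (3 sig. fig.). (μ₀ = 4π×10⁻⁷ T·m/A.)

Each long wire gives B = μ₀I/(2πd). Distances are d₁ = 0.0199 m and d₂ = 0.0486 m.
B₁ = 1.16×10⁻⁵ T, B₂ = 1.57×10⁻⁵ T.
Between parallel currents the two contributions point in opposite directions, so they subtract. B = |B₁ − B₂| = |1.16×10⁻⁵ − 1.57×10⁻⁵| = 4.16×10⁻⁶ T.

B ≈ 4.16 μT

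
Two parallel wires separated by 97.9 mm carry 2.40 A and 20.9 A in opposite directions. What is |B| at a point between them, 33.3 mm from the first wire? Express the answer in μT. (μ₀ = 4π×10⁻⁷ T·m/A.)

B ≈ 79.1 μT

Each long wire gives B = μ₀I/(2πd). Distances are d₁ = 0.0333 m and d₂ = 0.0646 m.
B₁ = 1.44×10⁻⁵ T, B₂ = 6.47×10⁻⁵ T.
Between antiparallel currents both contributions point the same way, so they add. B = B₁ + B₂ = 1.44×10⁻⁵ + 6.47×10⁻⁵ = 7.91×10⁻⁵ T.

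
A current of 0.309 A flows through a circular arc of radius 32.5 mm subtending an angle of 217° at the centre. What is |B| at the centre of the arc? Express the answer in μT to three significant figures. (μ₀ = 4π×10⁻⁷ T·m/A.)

The Biot–Savart field of a circular arc at its centre is B = μ₀Iφ/(4πR), with φ = 3.787 rad.
B = (4π×10⁻⁷ × 0.309 × 3.787) / (4π × 0.0325) = 3.60×10⁻⁶ T.

B ≈ 3.60 μT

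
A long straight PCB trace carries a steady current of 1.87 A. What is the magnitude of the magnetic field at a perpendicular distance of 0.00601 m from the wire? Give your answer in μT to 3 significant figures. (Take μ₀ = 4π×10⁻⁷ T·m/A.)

B ≈ 62.2 μT

For an infinitely long straight wire, B = μ₀I/(2πd).
B = (4π×10⁻⁷ × 1.87) / (2π × 0.00601) = 6.22×10⁻⁵ T.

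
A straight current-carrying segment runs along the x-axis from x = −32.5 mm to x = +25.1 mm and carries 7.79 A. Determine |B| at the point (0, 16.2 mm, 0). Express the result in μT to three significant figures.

For a finite straight segment, B = (μ₀I/4πd)(sinθ₁ + sinθ₂), where θ₁, θ₂ are the angles from the perpendicular to each end.
The perpendicular distance is d = 0.0162 m; the end-offsets along the wire are a = 0.0325 m and b = 0.0251 m.
sinθ₁ = 0.0325/√(0.0325²+0.0162²) = 0.8950; sinθ₂ = 0.0251/√(0.0251²+0.0162²) = 0.8402.
B = (4π×10⁻⁷ × 7.79) / (4π × 0.0162) × (0.8950 + 0.8402) = 8.34×10⁻⁵ T.

B ≈ 83.4 μT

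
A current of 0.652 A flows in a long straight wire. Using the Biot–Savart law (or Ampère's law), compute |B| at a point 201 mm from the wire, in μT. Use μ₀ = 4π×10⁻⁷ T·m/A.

For an infinitely long straight wire, B = μ₀I/(2πd).
B = (4π×10⁻⁷ × 0.652) / (2π × 0.201) = 6.49×10⁻⁷ T.

B ≈ 0.649 μT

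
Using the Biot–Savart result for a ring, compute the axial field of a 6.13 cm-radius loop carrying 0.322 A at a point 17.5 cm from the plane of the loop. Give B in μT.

B ≈ 0.119 μT

On the axis of a circular loop, B = μ₀IR² / [2(R²+z²)^(3/2)].
R² + z² = (0.0613)² + (0.175)² = 0.03438 m², and (R²+z²)^(3/2) = 6.38×10⁻³ m³.
B = (4π×10⁻⁷ × 0.322 × 0.003758) / (2 × 6.38×10⁻³) = 1.19×10⁻⁷ T.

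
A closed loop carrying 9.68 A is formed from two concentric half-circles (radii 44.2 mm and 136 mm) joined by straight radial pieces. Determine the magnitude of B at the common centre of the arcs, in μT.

The radial connectors point toward the centre, so dl × r̂ = 0 and they contribute nothing.
Each semicircle gives μ₀I/(4R): inner arc 6.88×10⁻⁵ T, outer arc 2.24×10⁻⁵ T.
The two arcs carry current in opposite angular senses, so their fields oppose: B = |6.88×10⁻⁵ − 2.24×10⁻⁵| = 4.64×10⁻⁵ T.

B ≈ 46.4 μT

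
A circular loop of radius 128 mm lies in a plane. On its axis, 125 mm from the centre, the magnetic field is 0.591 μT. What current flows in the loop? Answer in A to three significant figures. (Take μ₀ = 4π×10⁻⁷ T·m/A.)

On the axis of a loop, B = μ₀IR²/[2(R²+z²)^(3/2)], so I = 2B(R²+z²)^(3/2)/(μ₀R²).
R² + z² = 0.01638 + 0.01562 = 0.03201 m²; raised to 3/2 gives 5.73×10⁻³ m³.
I = 2 × 5.91×10⁻⁷ × 5.73×10⁻³ / (1.26×10⁻⁶ × 0.01638) = 0.329 A.

I ≈ 0.329 A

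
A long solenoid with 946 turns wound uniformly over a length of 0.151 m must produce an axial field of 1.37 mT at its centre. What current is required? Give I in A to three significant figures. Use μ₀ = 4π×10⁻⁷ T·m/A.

I ≈ 0.174 A

Inside a long solenoid B = μ₀nI with n = 6265 m⁻¹, so I = B/(μ₀n).
I = 1.37×10⁻³ / (4π×10⁻⁷ × 6265) = 0.174 A.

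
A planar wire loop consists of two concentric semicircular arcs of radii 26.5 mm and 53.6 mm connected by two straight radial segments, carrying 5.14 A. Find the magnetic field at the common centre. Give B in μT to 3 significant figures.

B ≈ 30.8 μT

The radial connectors point toward the centre, so dl × r̂ = 0 and they contribute nothing.
Each semicircle gives μ₀I/(4R): inner arc 6.09×10⁻⁵ T, outer arc 3.01×10⁻⁵ T.
The two arcs carry current in opposite angular senses, so their fields oppose: B = |6.09×10⁻⁵ − 3.01×10⁻⁵| = 3.08×10⁻⁵ T.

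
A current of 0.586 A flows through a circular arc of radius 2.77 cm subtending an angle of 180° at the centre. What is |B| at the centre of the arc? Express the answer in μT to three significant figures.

B ≈ 6.65 μT

The Biot–Savart field of a circular arc at its centre is B = μ₀Iφ/(4πR), with φ = 3.142 rad.
B = (4π×10⁻⁷ × 0.586 × 3.142) / (4π × 0.0277) = 6.65×10⁻⁶ T.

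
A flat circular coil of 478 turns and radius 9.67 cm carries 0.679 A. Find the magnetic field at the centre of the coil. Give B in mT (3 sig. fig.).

For an N-turn flat coil, B = Nμ₀I/(2R) with R = 0.0967 m.
B = 478 × 4.41×10⁻⁶ T = 2.11×10⁻³ T.

B ≈ 2.11 mT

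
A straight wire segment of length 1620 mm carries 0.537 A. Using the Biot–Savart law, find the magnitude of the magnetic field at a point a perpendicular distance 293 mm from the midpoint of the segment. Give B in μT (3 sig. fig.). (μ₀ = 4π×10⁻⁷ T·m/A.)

For a finite straight segment, B = (μ₀I/4πd)(sinθ₁ + sinθ₂), where θ₁, θ₂ are the angles from the perpendicular to each end.
The perpendicular from the point meets the wire at its midpoint, so each end is L/2 = 0.81 m away along the wire.
sinθ₁ = 0.81/√(0.81²+0.293²) = 0.9404; sinθ₂ = 0.81/√(0.81²+0.293²) = 0.9404.
B = (4π×10⁻⁷ × 0.537) / (4π × 0.293) × (0.9404 + 0.9404) = 3.45×10⁻⁷ T.

B ≈ 0.345 μT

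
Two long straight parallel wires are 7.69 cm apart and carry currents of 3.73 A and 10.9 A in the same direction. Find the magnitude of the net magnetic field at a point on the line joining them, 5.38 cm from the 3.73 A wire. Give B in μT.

B ≈ 80.5 μT

Each long wire gives B = μ₀I/(2πd). Distances are d₁ = 0.0538 m and d₂ = 0.0231 m.
B₁ = 1.39×10⁻⁵ T, B₂ = 9.44×10⁻⁵ T.
Between parallel currents the two contributions point in opposite directions, so they subtract. B = |B₁ − B₂| = |1.39×10⁻⁵ − 9.44×10⁻⁵| = 8.05×10⁻⁵ T.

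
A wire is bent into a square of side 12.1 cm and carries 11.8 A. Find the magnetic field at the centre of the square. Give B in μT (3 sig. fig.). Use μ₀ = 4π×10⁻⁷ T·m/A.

Each side is a finite straight segment at perpendicular distance d = a/(2 tan(π/4)) = 0.0605 m from the centre, with end-angles ±π/4.
One side contributes B₁ = (μ₀I/4πd)·2 sin(π/4) = 2.76×10⁻⁵ T.
All 4 sides add in the same direction: B = 4 × 2.76×10⁻⁵ = 1.10×10⁻⁴ T.

B ≈ 110 μT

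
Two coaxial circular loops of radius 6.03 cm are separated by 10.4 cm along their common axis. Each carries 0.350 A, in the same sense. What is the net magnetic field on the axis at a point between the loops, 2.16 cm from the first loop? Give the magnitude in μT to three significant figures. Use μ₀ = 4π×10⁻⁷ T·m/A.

B ≈ 3.79 μT

Each loop contributes B = μ₀IR²/[2(R²+z²)^(3/2)] on the axis, with z measured from that loop.
Loop 1 (z = 0.0216 m): B₁ = 3.04×10⁻⁶ T. Loop 2 (z = 0.0824 m): B₂ = 7.51×10⁻⁷ T.
The fields add: B = B₁ + B₂ = 3.79×10⁻⁶ T.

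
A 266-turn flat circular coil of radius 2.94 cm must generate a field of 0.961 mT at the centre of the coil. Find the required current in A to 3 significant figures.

For an N-turn coil, B = Nμ₀I/(2R) with R = 0.0294 m, so I = 2RB/(Nμ₀) = 2 × 0.0294 × 9.61×10⁻⁴ / (266 × 4π×10⁻⁷) = 0.169 A.

I ≈ 0.169 A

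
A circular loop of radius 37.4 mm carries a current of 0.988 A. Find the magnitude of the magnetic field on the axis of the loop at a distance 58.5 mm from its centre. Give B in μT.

On the axis of a circular loop, B = μ₀IR² / [2(R²+z²)^(3/2)].
R² + z² = (0.0374)² + (0.0585)² = 0.004821 m², and (R²+z²)^(3/2) = 3.35×10⁻⁴ m³.
B = (4π×10⁻⁷ × 0.988 × 0.001399) / (2 × 3.35×10⁻⁴) = 2.59×10⁻⁶ T.

B ≈ 2.59 μT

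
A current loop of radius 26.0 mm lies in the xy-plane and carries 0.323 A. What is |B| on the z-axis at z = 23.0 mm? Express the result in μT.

On the axis of a circular loop, B = μ₀IR² / [2(R²+z²)^(3/2)].
R² + z² = (0.026)² + (0.023)² = 0.001205 m², and (R²+z²)^(3/2) = 4.18×10⁻⁵ m³.
B = (4π×10⁻⁷ × 0.323 × 0.000676) / (2 × 4.18×10⁻⁵) = 3.28×10⁻⁶ T.

B ≈ 3.28 μT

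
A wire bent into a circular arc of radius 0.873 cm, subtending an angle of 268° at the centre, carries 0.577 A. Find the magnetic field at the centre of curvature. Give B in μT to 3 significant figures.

B ≈ 30.9 μT

The Biot–Savart field of a circular arc at its centre is B = μ₀Iφ/(4πR), with φ = 4.677 rad.
B = (4π×10⁻⁷ × 0.577 × 4.677) / (4π × 0.00873) = 3.09×10⁻⁵ T.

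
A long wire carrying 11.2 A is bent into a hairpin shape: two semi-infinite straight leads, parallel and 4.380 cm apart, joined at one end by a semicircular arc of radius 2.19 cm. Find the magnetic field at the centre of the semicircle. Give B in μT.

The semicircular arc contributes B_arc = μ₀I·π/(4πR) = μ₀I/(4R) = 1.61×10⁻⁴ T.
Each semi-infinite lead is at perpendicular distance R = 0.0219 m from the centre, with the perpendicular foot at its near end, so it contributes μ₀I/(4πR); both point the same way, together 1.02×10⁻⁴ T.
Arc and leads all point the same direction: B = 1.61×10⁻⁴ + 1.02×10⁻⁴ = 2.63×10⁻⁴ T.

B ≈ 263 μT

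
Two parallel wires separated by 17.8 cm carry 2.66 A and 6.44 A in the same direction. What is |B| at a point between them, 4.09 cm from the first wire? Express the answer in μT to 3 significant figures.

B ≈ 3.61 μT

Each long wire gives B = μ₀I/(2πd). Distances are d₁ = 0.0409 m and d₂ = 0.1371 m.
B₁ = 1.30×10⁻⁵ T, B₂ = 9.39×10⁻⁶ T.
Between parallel currents the two contributions point in opposite directions, so they subtract. B = |B₁ − B₂| = |1.30×10⁻⁵ − 9.39×10⁻⁶| = 3.61×10⁻⁶ T.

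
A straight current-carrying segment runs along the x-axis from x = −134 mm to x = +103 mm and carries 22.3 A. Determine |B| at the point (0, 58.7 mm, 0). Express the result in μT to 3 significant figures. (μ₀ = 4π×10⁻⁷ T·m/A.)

B ≈ 67.8 μT

For a finite straight segment, B = (μ₀I/4πd)(sinθ₁ + sinθ₂), where θ₁, θ₂ are the angles from the perpendicular to each end.
The perpendicular distance is d = 0.0587 m; the end-offsets along the wire are a = 0.134 m and b = 0.103 m.
sinθ₁ = 0.134/√(0.134²+0.0587²) = 0.9160; sinθ₂ = 0.103/√(0.103²+0.0587²) = 0.8688.
B = (4π×10⁻⁷ × 22.3) / (4π × 0.0587) × (0.9160 + 0.8688) = 6.78×10⁻⁵ T.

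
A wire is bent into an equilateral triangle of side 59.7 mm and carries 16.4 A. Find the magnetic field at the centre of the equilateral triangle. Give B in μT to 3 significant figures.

B ≈ 494 μT

Each side is a finite straight segment at perpendicular distance d = a/(2 tan(π/3)) = 0.01723 m from the centre, with end-angles ±π/3.
One side contributes B₁ = (μ₀I/4πd)·2 sin(π/3) = 1.65×10⁻⁴ T.
All 3 sides add in the same direction: B = 3 × 1.65×10⁻⁴ = 4.94×10⁻⁴ T.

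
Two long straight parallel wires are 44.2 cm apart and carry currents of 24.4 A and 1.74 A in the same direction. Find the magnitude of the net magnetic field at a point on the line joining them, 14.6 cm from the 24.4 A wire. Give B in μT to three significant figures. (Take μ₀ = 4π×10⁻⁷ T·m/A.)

Each long wire gives B = μ₀I/(2πd). Distances are d₁ = 0.146 m and d₂ = 0.296 m.
B₁ = 3.34×10⁻⁵ T, B₂ = 1.18×10⁻⁶ T.
Between parallel currents the two contributions point in opposite directions, so they subtract. B = |B₁ − B₂| = |3.34×10⁻⁵ − 1.18×10⁻⁶| = 3.22×10⁻⁵ T.

B ≈ 32.2 μT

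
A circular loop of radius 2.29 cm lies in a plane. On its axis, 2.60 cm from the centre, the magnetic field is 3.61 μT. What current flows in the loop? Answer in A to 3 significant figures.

On the axis of a loop, B = μ₀IR²/[2(R²+z²)^(3/2)], so I = 2B(R²+z²)^(3/2)/(μ₀R²).
R² + z² = 0.0005244 + 0.000676 = 0.0012 m²; raised to 3/2 gives 4.16×10⁻⁵ m³.
I = 2 × 3.61×10⁻⁶ × 4.16×10⁻⁵ / (1.26×10⁻⁶ × 0.0005244) = 0.456 A.

I ≈ 0.456 A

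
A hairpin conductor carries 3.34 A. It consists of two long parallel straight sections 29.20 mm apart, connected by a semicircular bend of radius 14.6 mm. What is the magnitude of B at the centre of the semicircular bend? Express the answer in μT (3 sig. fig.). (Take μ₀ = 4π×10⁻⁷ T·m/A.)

The semicircular arc contributes B_arc = μ₀I·π/(4πR) = μ₀I/(4R) = 7.19×10⁻⁵ T.
Each semi-infinite lead is at perpendicular distance R = 0.0146 m from the centre, with the perpendicular foot at its near end, so it contributes μ₀I/(4πR); both point the same way, together 4.58×10⁻⁵ T.
Arc and leads all point the same direction: B = 7.19×10⁻⁵ + 4.58×10⁻⁵ = 1.18×10⁻⁴ T.

B ≈ 118 μT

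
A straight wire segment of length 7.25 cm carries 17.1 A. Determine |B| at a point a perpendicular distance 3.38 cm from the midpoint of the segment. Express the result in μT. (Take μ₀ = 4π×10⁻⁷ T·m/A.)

B ≈ 74.0 μT

For a finite straight segment, B = (μ₀I/4πd)(sinθ₁ + sinθ₂), where θ₁, θ₂ are the angles from the perpendicular to each end.
The perpendicular from the point meets the wire at its midpoint, so each end is L/2 = 0.03625 m away along the wire.
sinθ₁ = 0.03625/√(0.03625²+0.0338²) = 0.7314; sinθ₂ = 0.03625/√(0.03625²+0.0338²) = 0.7314.
B = (4π×10⁻⁷ × 17.1) / (4π × 0.0338) × (0.7314 + 0.7314) = 7.40×10⁻⁵ T.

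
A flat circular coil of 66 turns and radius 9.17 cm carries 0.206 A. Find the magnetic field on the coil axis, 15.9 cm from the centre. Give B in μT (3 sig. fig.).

For an N-turn flat coil, B = Nμ₀IR²/[2(R²+z²)^(3/2)] with R = 0.0917 m, z = 0.159 m.
B = 66 × 1.76×10⁻⁷ T = 1.16×10⁻⁵ T.

B ≈ 11.6 μT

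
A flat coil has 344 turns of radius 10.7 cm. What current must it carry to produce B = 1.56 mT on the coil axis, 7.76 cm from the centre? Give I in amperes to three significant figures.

I ≈ 1.46 A

For an N-turn coil, B = Nμ₀IR²/[2(R²+z²)^(3/2)] with R = 0.107 m, z = 0.0776 m, so I = 2B(R²+z²)^(3/2)/(Nμ₀R²) = 2 × 1.56×10⁻³ × 2.31×10⁻³ / (344 × 4π×10⁻⁷ × 0.01145) = 1.46 A.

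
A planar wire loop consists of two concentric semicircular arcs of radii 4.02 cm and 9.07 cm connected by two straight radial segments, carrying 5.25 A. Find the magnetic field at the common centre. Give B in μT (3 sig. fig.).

B ≈ 22.8 μT

The radial connectors point toward the centre, so dl × r̂ = 0 and they contribute nothing.
Each semicircle gives μ₀I/(4R): inner arc 4.10×10⁻⁵ T, outer arc 1.82×10⁻⁵ T.
The two arcs carry current in opposite angular senses, so their fields oppose: B = |4.10×10⁻⁵ − 1.82×10⁻⁵| = 2.28×10⁻⁵ T.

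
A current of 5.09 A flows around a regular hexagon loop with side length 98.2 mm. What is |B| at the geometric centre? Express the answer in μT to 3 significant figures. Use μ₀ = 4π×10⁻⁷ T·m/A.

B ≈ 35.9 μT

Each side is a finite straight segment at perpendicular distance d = a/(2 tan(π/6)) = 0.08504 m from the centre, with end-angles ±π/6.
One side contributes B₁ = (μ₀I/4πd)·2 sin(π/6) = 5.99×10⁻⁶ T.
All 6 sides add in the same direction: B = 6 × 5.99×10⁻⁶ = 3.59×10⁻⁵ T.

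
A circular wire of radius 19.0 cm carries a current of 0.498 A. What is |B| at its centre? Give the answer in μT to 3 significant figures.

At the centre of a circular loop the Biot–Savart law gives B = μ₀I/(2R).
B = (4π×10⁻⁷ × 0.498) / (2 × 0.19) = 1.65×10⁻⁶ T.

B ≈ 1.65 μT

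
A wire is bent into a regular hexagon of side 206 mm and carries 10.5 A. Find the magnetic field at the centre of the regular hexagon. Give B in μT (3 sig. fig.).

B ≈ 35.3 μT

Each side is a finite straight segment at perpendicular distance d = a/(2 tan(π/6)) = 0.1784 m from the centre, with end-angles ±π/6.
One side contributes B₁ = (μ₀I/4πd)·2 sin(π/6) = 5.89×10⁻⁶ T.
All 6 sides add in the same direction: B = 6 × 5.89×10⁻⁶ = 3.53×10⁻⁵ T.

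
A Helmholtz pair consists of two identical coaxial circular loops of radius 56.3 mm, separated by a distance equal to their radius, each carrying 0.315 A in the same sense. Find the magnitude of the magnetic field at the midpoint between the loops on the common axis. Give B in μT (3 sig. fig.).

Each loop contributes B = μ₀IR²/[2(R²+z²)^(3/2)] on the axis, with z measured from that loop.
Loop 1 (z = 0.02815 m): B₁ = 2.52×10⁻⁶ T. Loop 2 (z = 0.02815 m): B₂ = 2.52×10⁻⁶ T.
The fields add: B = B₁ + B₂ = 5.03×10⁻⁶ T.

B ≈ 5.03 μT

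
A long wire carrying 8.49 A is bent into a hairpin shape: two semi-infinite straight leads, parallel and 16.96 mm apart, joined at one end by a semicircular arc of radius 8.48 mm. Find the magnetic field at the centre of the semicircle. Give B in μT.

The semicircular arc contributes B_arc = μ₀I·π/(4πR) = μ₀I/(4R) = 3.15×10⁻⁴ T.
Each semi-infinite lead is at perpendicular distance R = 0.00848 m from the centre, with the perpendicular foot at its near end, so it contributes μ₀I/(4πR); both point the same way, together 2.00×10⁻⁴ T.
Arc and leads all point the same direction: B = 3.15×10⁻⁴ + 2.00×10⁻⁴ = 5.15×10⁻⁴ T.

B ≈ 515 μT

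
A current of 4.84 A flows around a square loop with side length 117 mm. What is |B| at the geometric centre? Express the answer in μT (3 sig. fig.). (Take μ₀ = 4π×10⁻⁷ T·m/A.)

B ≈ 46.8 μT

Each side is a finite straight segment at perpendicular distance d = a/(2 tan(π/4)) = 0.0585 m from the centre, with end-angles ±π/4.
One side contributes B₁ = (μ₀I/4πd)·2 sin(π/4) = 1.17×10⁻⁵ T.
All 4 sides add in the same direction: B = 4 × 1.17×10⁻⁵ = 4.68×10⁻⁵ T.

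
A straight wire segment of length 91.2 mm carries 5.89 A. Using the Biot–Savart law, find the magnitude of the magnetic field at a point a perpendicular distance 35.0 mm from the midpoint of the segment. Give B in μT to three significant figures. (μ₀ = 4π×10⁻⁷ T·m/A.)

For a finite straight segment, B = (μ₀I/4πd)(sinθ₁ + sinθ₂), where θ₁, θ₂ are the angles from the perpendicular to each end.
The perpendicular from the point meets the wire at its midpoint, so each end is L/2 = 0.0456 m away along the wire.
sinθ₁ = 0.0456/√(0.0456²+0.035²) = 0.7933; sinθ₂ = 0.0456/√(0.0456²+0.035²) = 0.7933.
B = (4π×10⁻⁷ × 5.89) / (4π × 0.035) × (0.7933 + 0.7933) = 2.67×10⁻⁵ T.

B ≈ 26.7 μT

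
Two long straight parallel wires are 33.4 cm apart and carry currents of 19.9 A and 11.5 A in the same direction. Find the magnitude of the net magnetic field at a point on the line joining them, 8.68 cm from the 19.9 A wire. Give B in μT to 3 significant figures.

Each long wire gives B = μ₀I/(2πd). Distances are d₁ = 0.0868 m and d₂ = 0.2472 m.
B₁ = 4.59×10⁻⁵ T, B₂ = 9.30×10⁻⁶ T.
Between parallel currents the two contributions point in opposite directions, so they subtract. B = |B₁ − B₂| = |4.59×10⁻⁵ − 9.30×10⁻⁶| = 3.65×10⁻⁵ T.

B ≈ 36.5 μT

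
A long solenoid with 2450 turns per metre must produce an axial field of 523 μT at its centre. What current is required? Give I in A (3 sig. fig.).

I ≈ 0.170 A

Inside a long solenoid B = μ₀nI with n = 2450 m⁻¹, so I = B/(μ₀n).
I = 5.23×10⁻⁴ / (4π×10⁻⁷ × 2450) = 0.170 A.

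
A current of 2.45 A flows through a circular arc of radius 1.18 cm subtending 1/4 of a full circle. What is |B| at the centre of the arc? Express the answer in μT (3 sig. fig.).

B ≈ 32.6 μT

The Biot–Savart field of a circular arc at its centre is B = μ₀Iφ/(4πR), with φ = 1.571 rad.
B = (4π×10⁻⁷ × 2.45 × 1.571) / (4π × 0.0118) = 3.26×10⁻⁵ T.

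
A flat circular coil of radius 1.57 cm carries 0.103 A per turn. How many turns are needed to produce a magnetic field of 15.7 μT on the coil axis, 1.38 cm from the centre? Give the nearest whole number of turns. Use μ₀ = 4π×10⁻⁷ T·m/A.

N = 9

For an N-turn coil, B = Nμ₀IR²/[2(R²+z²)^(3/2)]. A single turn gives B₁ = 1.75×10⁻⁶ T with R = 0.0157 m, z = 0.0138 m.
N = B/B₁ = 1.57×10⁻⁵ / 1.75×10⁻⁶ = 8.99.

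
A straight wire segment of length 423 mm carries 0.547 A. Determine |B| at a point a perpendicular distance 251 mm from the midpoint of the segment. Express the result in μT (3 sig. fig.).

For a finite straight segment, B = (μ₀I/4πd)(sinθ₁ + sinθ₂), where θ₁, θ₂ are the angles from the perpendicular to each end.
The perpendicular from the point meets the wire at its midpoint, so each end is L/2 = 0.2115 m away along the wire.
sinθ₁ = 0.2115/√(0.2115²+0.251²) = 0.6444; sinθ₂ = 0.2115/√(0.2115²+0.251²) = 0.6444.
B = (4π×10⁻⁷ × 0.547) / (4π × 0.251) × (0.6444 + 0.6444) = 2.81×10⁻⁷ T.

B ≈ 0.281 μT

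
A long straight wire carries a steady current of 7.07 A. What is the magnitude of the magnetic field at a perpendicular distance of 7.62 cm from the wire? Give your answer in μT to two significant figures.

B ≈ 19 μT

For an infinitely long straight wire, B = μ₀I/(2πd).
B = (4π×10⁻⁷ × 7.07) / (2π × 0.0762) = 1.86×10⁻⁵ T.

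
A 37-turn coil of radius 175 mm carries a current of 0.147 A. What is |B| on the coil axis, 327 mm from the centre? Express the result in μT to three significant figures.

For an N-turn flat coil, B = Nμ₀IR²/[2(R²+z²)^(3/2)] with R = 0.175 m, z = 0.327 m.
B = 37 × 5.54×10⁻⁸ T = 2.05×10⁻⁶ T.

B ≈ 2.05 μT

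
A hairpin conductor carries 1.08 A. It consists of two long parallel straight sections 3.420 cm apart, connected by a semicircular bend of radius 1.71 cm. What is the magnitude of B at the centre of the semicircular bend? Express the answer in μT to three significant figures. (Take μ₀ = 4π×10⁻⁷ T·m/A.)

B ≈ 32.5 μT

The semicircular arc contributes B_arc = μ₀I·π/(4πR) = μ₀I/(4R) = 1.98×10⁻⁵ T.
Each semi-infinite lead is at perpendicular distance R = 0.0171 m from the centre, with the perpendicular foot at its near end, so it contributes μ₀I/(4πR); both point the same way, together 1.26×10⁻⁵ T.
Arc and leads all point the same direction: B = 1.98×10⁻⁵ + 1.26×10⁻⁵ = 3.25×10⁻⁵ T.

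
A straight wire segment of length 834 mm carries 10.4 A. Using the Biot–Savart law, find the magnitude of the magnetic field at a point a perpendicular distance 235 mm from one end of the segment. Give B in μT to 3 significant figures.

B ≈ 4.26 μT

For a finite straight segment, B = (μ₀I/4πd)(sinθ₁ + sinθ₂), where θ₁, θ₂ are the angles from the perpendicular to each end.
The perpendicular foot is at one end, so the two end-offsets along the wire are 0 and L = 0.834 m.
sinθ₁ = 0/√(0²+0.235²) = 0.0000; sinθ₂ = 0.834/√(0.834²+0.235²) = 0.9625.
B = (4π×10⁻⁷ × 10.4) / (4π × 0.235) × (0.0000 + 0.9625) = 4.26×10⁻⁶ T.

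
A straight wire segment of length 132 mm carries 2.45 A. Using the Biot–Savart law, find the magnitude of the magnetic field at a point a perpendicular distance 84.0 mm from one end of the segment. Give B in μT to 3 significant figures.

For a finite straight segment, B = (μ₀I/4πd)(sinθ₁ + sinθ₂), where θ₁, θ₂ are the angles from the perpendicular to each end.
The perpendicular foot is at one end, so the two end-offsets along the wire are 0 and L = 0.132 m.
sinθ₁ = 0/√(0²+0.084²) = 0.0000; sinθ₂ = 0.132/√(0.132²+0.084²) = 0.8437.
B = (4π×10⁻⁷ × 2.45) / (4π × 0.084) × (0.0000 + 0.8437) = 2.46×10⁻⁶ T.

B ≈ 2.46 μT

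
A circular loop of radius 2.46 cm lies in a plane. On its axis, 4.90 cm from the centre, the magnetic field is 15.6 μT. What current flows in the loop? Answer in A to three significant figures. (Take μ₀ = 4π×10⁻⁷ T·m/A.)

I ≈ 6.76 A

On the axis of a loop, B = μ₀IR²/[2(R²+z²)^(3/2)], so I = 2B(R²+z²)^(3/2)/(μ₀R²).
R² + z² = 0.0006052 + 0.002401 = 0.003006 m²; raised to 3/2 gives 1.65×10⁻⁴ m³.
I = 2 × 1.56×10⁻⁵ × 1.65×10⁻⁴ / (1.26×10⁻⁶ × 0.0006052) = 6.76 A.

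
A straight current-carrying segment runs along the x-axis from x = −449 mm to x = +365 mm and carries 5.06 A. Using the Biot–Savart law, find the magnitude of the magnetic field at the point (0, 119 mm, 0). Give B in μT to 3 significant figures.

For a finite straight segment, B = (μ₀I/4πd)(sinθ₁ + sinθ₂), where θ₁, θ₂ are the angles from the perpendicular to each end.
The perpendicular distance is d = 0.119 m; the end-offsets along the wire are a = 0.449 m and b = 0.365 m.
sinθ₁ = 0.449/√(0.449²+0.119²) = 0.9666; sinθ₂ = 0.365/√(0.365²+0.119²) = 0.9507.
B = (4π×10⁻⁷ × 5.06) / (4π × 0.119) × (0.9666 + 0.9507) = 8.15×10⁻⁶ T.

B ≈ 8.15 μT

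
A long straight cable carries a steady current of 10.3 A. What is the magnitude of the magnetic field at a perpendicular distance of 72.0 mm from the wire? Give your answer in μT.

B ≈ 28.6 μT

For an infinitely long straight wire, B = μ₀I/(2πd).
B = (4π×10⁻⁷ × 10.3) / (2π × 0.072) = 2.86×10⁻⁵ T.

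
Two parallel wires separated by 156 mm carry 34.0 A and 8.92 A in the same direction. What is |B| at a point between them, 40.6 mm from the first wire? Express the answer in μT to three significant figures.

Each long wire gives B = μ₀I/(2πd). Distances are d₁ = 0.0406 m and d₂ = 0.1154 m.
B₁ = 1.67×10⁻⁴ T, B₂ = 1.55×10⁻⁵ T.
Between parallel currents the two contributions point in opposite directions, so they subtract. B = |B₁ − B₂| = |1.67×10⁻⁴ − 1.55×10⁻⁵| = 1.52×10⁻⁴ T.

B ≈ 152 μT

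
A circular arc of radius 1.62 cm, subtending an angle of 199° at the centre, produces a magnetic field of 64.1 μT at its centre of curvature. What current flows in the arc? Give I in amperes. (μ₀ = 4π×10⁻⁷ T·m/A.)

For a circular arc, B = μ₀Iφ/(4πR) with φ in radians; here φ = 3.473 rad.
So I = 4πRB/(μ₀φ) = 4π × 0.0162 × 6.41×10⁻⁵ / (4π×10⁻⁷ × 3.473) = 2.99 A.

I ≈ 2.99 A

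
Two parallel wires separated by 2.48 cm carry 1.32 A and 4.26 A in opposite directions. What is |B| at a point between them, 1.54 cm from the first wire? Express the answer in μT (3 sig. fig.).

B ≈ 108 μT

Each long wire gives B = μ₀I/(2πd). Distances are d₁ = 0.0154 m and d₂ = 0.0094 m.
B₁ = 1.71×10⁻⁵ T, B₂ = 9.06×10⁻⁵ T.
Between antiparallel currents both contributions point the same way, so they add. B = B₁ + B₂ = 1.71×10⁻⁵ + 9.06×10⁻⁵ = 1.08×10⁻⁴ T.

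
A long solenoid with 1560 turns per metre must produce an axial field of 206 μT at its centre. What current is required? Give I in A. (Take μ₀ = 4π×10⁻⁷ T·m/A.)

Inside a long solenoid B = μ₀nI with n = 1560 m⁻¹, so I = B/(μ₀n).
I = 2.06×10⁻⁴ / (4π×10⁻⁷ × 1560) = 0.105 A.

I ≈ 0.105 A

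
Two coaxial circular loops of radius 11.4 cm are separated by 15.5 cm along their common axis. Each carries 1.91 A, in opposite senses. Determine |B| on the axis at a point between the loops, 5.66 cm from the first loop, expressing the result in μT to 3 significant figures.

B ≈ 3.00 μT

Each loop contributes B = μ₀IR²/[2(R²+z²)^(3/2)] on the axis, with z measured from that loop.
Loop 1 (z = 0.0566 m): B₁ = 7.56×10⁻⁶ T. Loop 2 (z = 0.0984 m): B₂ = 4.57×10⁻⁶ T.
The fields oppose: B = |B₁ − B₂| = 3.00×10⁻⁶ T.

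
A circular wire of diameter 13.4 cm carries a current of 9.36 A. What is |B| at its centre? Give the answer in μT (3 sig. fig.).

B ≈ 87.8 μT

At the centre of a circular loop the Biot–Savart law gives B = μ₀I/(2R) (so R = 0.067 m).
B = (4π×10⁻⁷ × 9.36) / (2 × 0.067) = 8.78×10⁻⁵ T.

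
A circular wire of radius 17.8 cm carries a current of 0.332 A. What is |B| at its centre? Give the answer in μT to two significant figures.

At the centre of a circular loop the Biot–Savart law gives B = μ₀I/(2R).
B = (4π×10⁻⁷ × 0.332) / (2 × 0.178) = 1.17×10⁻⁶ T.

B ≈ 1.2 μT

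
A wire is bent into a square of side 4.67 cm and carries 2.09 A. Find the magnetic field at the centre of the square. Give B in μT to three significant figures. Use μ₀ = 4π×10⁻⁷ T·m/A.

B ≈ 50.6 μT

Each side is a finite straight segment at perpendicular distance d = a/(2 tan(π/4)) = 0.02335 m from the centre, with end-angles ±π/4.
One side contributes B₁ = (μ₀I/4πd)·2 sin(π/4) = 1.27×10⁻⁵ T.
All 4 sides add in the same direction: B = 4 × 1.27×10⁻⁵ = 5.06×10⁻⁵ T.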